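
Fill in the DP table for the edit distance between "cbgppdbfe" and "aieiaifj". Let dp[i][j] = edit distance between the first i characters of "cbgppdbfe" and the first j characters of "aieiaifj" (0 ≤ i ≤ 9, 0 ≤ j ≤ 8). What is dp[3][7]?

   ''  a  i  e  i  a  i  f  j
''  0  1  2  3  4  5  6  7  8
 c  1  1  2  3  4  5  6  7  8
 b  2  2  2  3  4  5  6  7  8
 g  3  3  3  3  4  5  6  7  8
 p  4  4  4  4  4  5  6  7  8
 p  5  5  5  5  5  5  6  7  8
 d  6  6  6  6  6  6  6  7  8
 b  7  7  7  7  7  7  7  7  8
 f  8  8  8  8  8  8  8  7  8
 e  9  9  9  8  9  9  9  8  8

7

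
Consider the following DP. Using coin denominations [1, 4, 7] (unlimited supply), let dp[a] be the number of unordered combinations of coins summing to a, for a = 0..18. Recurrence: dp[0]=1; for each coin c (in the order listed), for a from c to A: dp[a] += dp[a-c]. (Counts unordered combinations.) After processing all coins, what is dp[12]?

6

after  coin     0     1     2     3     4     5     6     7     8     9    10    11    12    13    14    15    16    17    18
          1     1     1     1     1     1     1     1     1     1     1     1     1     1     1     1     1     1     1     1
          4     1     1     1     1     2     2     2     2     3     3     3     3     4     4     4     4     5     5     5
          7     1     1     1     1     2     2     2     3     4     4     4     5     6     6     7     8     9     9    10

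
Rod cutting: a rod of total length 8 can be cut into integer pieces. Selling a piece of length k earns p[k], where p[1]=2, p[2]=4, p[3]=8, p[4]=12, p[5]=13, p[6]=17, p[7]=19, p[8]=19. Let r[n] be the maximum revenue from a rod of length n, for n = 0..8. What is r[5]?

   n    0    1    2    3    4    5    6    7    8
r[n]    0    2    4    8   12   14   17   20   24

14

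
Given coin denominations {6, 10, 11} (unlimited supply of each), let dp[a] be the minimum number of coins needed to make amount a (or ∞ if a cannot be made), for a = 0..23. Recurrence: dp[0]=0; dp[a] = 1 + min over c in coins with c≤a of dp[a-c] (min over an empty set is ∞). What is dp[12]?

 a  0  1  2  3  4  5  6  7  8  9 10 11 12 13 14 15 16 17 18 19 20 21 22 23
dp  0  -  -  -  -  -  1  -  -  -  1  1  2  -  -  -  2  2  3  -  2  2  2  3
(- denotes ∞ / unreachable)

2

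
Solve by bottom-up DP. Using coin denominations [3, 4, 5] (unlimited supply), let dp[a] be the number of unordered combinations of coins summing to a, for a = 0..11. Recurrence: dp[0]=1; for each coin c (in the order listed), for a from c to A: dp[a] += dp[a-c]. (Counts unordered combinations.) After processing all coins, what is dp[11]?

2

after  coin     0     1     2     3     4     5     6     7     8     9    10    11
          3     1     0     0     1     0     0     1     0     0     1     0     0
          4     1     0     0     1     1     0     1     1     1     1     1     1
          5     1     0     0     1     1     1     1     1     2     2     2     2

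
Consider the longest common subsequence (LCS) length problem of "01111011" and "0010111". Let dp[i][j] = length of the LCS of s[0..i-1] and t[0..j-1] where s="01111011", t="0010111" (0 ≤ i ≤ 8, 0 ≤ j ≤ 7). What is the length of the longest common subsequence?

   ''  0  0  1  0  1  1  1
''  0  0  0  0  0  0  0  0
 0  0  1  1  1  1  1  1  1
 1  0  1  1  2  2  2  2  2
 1  0  1  1  2  2  3  3  3
 1  0  1  1  2  2  3  4  4
 1  0  1  1  2  2  3  4  5
 0  0  1  2  2  3  3  4  5
 1  0  1  2  3  3  4  4  5
 1  0  1  2  3  3  4  5  5

5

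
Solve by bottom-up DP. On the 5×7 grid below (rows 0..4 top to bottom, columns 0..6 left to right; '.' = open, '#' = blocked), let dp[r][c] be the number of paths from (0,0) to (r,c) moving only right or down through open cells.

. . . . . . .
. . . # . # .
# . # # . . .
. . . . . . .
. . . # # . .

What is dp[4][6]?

r\c   0   1   2   3   4   5   6
  0   1   1   1   1   1   1   1
  1   1   2   3   0   1   0   1
  2   0   2   0   0   1   1   2
  3   0   2   2   2   3   4   6
  4   0   2   4   0   0   4  10

10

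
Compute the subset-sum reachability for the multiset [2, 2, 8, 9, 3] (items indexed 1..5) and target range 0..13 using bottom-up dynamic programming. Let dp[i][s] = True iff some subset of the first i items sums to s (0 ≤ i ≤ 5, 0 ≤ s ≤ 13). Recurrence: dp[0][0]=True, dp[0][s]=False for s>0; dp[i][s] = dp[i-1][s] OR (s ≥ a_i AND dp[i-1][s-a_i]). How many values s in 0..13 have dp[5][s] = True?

12

i\s   0   1   2   3   4   5   6   7   8   9  10  11  12  13
  0   T   F   F   F   F   F   F   F   F   F   F   F   F   F
  1   T   F   T   F   F   F   F   F   F   F   F   F   F   F
  2   T   F   T   F   T   F   F   F   F   F   F   F   F   F
  3   T   F   T   F   T   F   F   F   T   F   T   F   T   F
  4   T   F   T   F   T   F   F   F   T   T   T   T   T   T
  5   T   F   T   T   T   T   F   T   T   T   T   T   T   T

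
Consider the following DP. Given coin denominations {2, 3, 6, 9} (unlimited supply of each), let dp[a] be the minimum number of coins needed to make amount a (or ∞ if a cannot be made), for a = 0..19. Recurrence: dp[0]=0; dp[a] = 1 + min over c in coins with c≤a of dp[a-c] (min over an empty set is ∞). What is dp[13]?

3

 a  0  1  2  3  4  5  6  7  8  9 10 11 12 13 14 15 16 17 18 19
dp  0  -  1  1  2  2  1  3  2  1  3  2  2  3  3  2  4  3  2  4
(- denotes ∞ / unreachable)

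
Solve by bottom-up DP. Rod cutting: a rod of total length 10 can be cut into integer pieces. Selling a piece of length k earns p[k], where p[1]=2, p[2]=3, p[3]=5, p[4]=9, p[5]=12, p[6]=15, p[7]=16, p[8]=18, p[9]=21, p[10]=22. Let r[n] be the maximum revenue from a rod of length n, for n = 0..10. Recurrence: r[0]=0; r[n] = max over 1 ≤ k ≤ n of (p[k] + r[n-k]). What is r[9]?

   n    0    1    2    3    4    5    6    7    8    9   10
r[n]    0    2    4    6    9   12   15   17   19   21   24

21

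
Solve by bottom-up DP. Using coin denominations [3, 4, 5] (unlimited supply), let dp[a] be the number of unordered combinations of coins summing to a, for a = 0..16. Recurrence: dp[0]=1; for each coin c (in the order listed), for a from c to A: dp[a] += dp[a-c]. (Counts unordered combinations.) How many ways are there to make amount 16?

4

after  coin     0     1     2     3     4     5     6     7     8     9    10    11    12    13    14    15    16
          3     1     0     0     1     0     0     1     0     0     1     0     0     1     0     0     1     0
          4     1     0     0     1     1     0     1     1     1     1     1     1     2     1     1     2     2
          5     1     0     0     1     1     1     1     1     2     2     2     2     3     3     3     4     4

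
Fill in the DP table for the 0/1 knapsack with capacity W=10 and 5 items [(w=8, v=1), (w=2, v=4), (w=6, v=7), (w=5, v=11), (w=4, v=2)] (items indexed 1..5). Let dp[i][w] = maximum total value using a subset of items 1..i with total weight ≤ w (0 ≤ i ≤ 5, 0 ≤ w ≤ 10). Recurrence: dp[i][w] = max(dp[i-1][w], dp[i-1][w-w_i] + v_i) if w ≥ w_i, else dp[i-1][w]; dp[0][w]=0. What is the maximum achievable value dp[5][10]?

15

i\w   0   1   2   3   4   5   6   7   8   9  10
  0   0   0   0   0   0   0   0   0   0   0   0
  1   0   0   0   0   0   0   0   0   1   1   1
  2   0   0   4   4   4   4   4   4   4   4   5
  3   0   0   4   4   4   4   7   7  11  11  11
  4   0   0   4   4   4  11  11  15  15  15  15
  5   0   0   4   4   4  11  11  15  15  15  15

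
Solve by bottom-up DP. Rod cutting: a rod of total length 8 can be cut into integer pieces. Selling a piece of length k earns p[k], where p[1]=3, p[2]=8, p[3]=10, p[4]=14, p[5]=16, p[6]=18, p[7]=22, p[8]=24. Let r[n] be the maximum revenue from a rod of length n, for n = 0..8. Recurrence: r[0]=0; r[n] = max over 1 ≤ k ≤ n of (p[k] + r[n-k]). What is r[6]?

24

   n    0    1    2    3    4    5    6    7    8
r[n]    0    3    8   11   16   19   24   27   32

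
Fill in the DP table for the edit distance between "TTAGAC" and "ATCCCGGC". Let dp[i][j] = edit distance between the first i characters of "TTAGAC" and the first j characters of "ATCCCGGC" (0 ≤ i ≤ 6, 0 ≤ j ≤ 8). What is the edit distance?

5

   ''  A  T  C  C  C  G  G  C
''  0  1  2  3  4  5  6  7  8
 T  1  1  1  2  3  4  5  6  7
 T  2  2  1  2  3  4  5  6  7
 A  3  2  2  2  3  4  5  6  7
 G  4  3  3  3  3  4  4  5  6
 A  5  4  4  4  4  4  5  5  6
 C  6  5  5  4  4  4  5  6  5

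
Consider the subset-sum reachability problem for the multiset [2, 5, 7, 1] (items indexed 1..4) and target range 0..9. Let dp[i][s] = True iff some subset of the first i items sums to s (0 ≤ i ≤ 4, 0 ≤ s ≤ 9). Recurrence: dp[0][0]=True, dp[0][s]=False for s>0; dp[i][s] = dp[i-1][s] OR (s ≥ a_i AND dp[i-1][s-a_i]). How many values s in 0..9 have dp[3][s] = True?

5

i\s   0   1   2   3   4   5   6   7   8   9
  0   T   F   F   F   F   F   F   F   F   F
  1   T   F   T   F   F   F   F   F   F   F
  2   T   F   T   F   F   T   F   T   F   F
  3   T   F   T   F   F   T   F   T   F   T
  4   T   T   T   T   F   T   T   T   T   T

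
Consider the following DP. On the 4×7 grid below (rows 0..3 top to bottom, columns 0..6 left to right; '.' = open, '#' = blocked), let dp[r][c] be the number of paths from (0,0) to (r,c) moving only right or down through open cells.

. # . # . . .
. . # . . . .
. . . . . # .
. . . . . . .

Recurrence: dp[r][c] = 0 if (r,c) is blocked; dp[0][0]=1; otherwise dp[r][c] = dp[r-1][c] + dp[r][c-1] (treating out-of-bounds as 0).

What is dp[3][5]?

r\c   0   1   2   3   4   5   6
  0   1   0   0   0   0   0   0
  1   1   1   0   0   0   0   0
  2   1   2   2   2   2   0   0
  3   1   3   5   7   9   9   9

9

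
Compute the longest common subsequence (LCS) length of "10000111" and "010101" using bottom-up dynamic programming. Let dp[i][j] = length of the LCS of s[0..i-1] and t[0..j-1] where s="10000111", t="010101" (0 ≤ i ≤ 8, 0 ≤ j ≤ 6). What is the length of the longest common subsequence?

   ''  0  1  0  1  0  1
''  0  0  0  0  0  0  0
 1  0  0  1  1  1  1  1
 0  0  1  1  2  2  2  2
 0  0  1  1  2  2  3  3
 0  0  1  1  2  2  3  3
 0  0  1  1  2  2  3  3
 1  0  1  2  2  3  3  4
 1  0  1  2  2  3  3  4
 1  0  1  2  2  3  3  4

4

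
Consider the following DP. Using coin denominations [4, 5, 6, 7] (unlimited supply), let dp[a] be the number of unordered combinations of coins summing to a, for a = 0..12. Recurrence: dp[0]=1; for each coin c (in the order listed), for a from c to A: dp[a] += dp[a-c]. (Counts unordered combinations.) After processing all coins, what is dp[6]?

1

after  coin     0     1     2     3     4     5     6     7     8     9    10    11    12
          4     1     0     0     0     1     0     0     0     1     0     0     0     1
          5     1     0     0     0     1     1     0     0     1     1     1     0     1
          6     1     0     0     0     1     1     1     0     1     1     2     1     2
          7     1     0     0     0     1     1     1     1     1     1     2     2     3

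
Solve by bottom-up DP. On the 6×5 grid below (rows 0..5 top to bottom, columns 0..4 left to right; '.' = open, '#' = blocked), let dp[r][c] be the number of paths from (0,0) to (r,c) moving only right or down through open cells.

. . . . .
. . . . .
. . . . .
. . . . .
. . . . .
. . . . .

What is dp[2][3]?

10

r\c   0   1   2   3   4
  0   1   1   1   1   1
  1   1   2   3   4   5
  2   1   3   6  10  15
  3   1   4  10  20  35
  4   1   5  15  35  70
  5   1   6  21  56 126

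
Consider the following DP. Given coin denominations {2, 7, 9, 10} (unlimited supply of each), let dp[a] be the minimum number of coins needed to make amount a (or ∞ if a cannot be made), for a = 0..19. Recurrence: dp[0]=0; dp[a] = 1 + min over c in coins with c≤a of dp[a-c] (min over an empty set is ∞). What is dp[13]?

3

 a  0  1  2  3  4  5  6  7  8  9 10 11 12 13 14 15 16 17 18 19
dp  0  -  1  -  2  -  3  1  4  1  1  2  2  3  2  4  2  2  2  2
(- denotes ∞ / unreachable)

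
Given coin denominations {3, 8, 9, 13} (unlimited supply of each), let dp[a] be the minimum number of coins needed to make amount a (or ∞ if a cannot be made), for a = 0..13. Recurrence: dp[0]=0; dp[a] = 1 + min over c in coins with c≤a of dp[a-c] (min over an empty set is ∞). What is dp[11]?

 a  0  1  2  3  4  5  6  7  8  9 10 11 12 13
dp  0  -  -  1  -  -  2  -  1  1  -  2  2  1
(- denotes ∞ / unreachable)

2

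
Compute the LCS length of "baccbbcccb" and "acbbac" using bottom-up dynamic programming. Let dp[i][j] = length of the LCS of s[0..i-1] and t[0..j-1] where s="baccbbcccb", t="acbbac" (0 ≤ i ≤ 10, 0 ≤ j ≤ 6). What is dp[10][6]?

   ''  a  c  b  b  a  c
''  0  0  0  0  0  0  0
 b  0  0  0  1  1  1  1
 a  0  1  1  1  1  2  2
 c  0  1  2  2  2  2  3
 c  0  1  2  2  2  2  3
 b  0  1  2  3  3  3  3
 b  0  1  2  3  4  4  4
 c  0  1  2  3  4  4  5
 c  0  1  2  3  4  4  5
 c  0  1  2  3  4  4  5
 b  0  1  2  3  4  4  5

5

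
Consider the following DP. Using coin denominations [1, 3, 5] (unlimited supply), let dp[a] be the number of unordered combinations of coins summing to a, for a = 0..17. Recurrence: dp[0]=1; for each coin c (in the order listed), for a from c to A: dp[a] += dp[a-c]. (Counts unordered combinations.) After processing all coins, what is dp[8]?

after  coin     0     1     2     3     4     5     6     7     8     9    10    11    12    13    14    15    16    17
          1     1     1     1     1     1     1     1     1     1     1     1     1     1     1     1     1     1     1
          3     1     1     1     2     2     2     3     3     3     4     4     4     5     5     5     6     6     6
          5     1     1     1     2     2     3     4     4     5     6     7     8     9    10    11    13    14    15

5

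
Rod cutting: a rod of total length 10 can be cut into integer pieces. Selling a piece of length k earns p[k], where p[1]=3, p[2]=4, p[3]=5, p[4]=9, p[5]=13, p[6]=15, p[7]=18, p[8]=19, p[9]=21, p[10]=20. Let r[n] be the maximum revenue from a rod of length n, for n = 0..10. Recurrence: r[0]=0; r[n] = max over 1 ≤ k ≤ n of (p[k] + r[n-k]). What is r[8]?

   n    0    1    2    3    4    5    6    7    8    9   10
r[n]    0    3    6    9   12   15   18   21   24   27   30

24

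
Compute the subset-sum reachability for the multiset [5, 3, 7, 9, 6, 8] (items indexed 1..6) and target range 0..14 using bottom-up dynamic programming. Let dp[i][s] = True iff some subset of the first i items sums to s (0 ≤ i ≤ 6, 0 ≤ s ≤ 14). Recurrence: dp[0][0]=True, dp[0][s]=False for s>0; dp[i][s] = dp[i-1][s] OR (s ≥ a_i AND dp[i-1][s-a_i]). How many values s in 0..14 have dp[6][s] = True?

12

i\s   0   1   2   3   4   5   6   7   8   9  10  11  12  13  14
  0   T   F   F   F   F   F   F   F   F   F   F   F   F   F   F
  1   T   F   F   F   F   T   F   F   F   F   F   F   F   F   F
  2   T   F   F   T   F   T   F   F   T   F   F   F   F   F   F
  3   T   F   F   T   F   T   F   T   T   F   T   F   T   F   F
  4   T   F   F   T   F   T   F   T   T   T   T   F   T   F   T
  5   T   F   F   T   F   T   T   T   T   T   T   T   T   T   T
  6   T   F   F   T   F   T   T   T   T   T   T   T   T   T   T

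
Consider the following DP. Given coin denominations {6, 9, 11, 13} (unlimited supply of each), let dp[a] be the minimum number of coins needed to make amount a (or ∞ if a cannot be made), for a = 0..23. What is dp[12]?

2

 a  0  1  2  3  4  5  6  7  8  9 10 11 12 13 14 15 16 17 18 19 20 21 22 23
dp  0  -  -  -  -  -  1  -  -  1  -  1  2  1  -  2  -  2  2  2  2  3  2  3
(- denotes ∞ / unreachable)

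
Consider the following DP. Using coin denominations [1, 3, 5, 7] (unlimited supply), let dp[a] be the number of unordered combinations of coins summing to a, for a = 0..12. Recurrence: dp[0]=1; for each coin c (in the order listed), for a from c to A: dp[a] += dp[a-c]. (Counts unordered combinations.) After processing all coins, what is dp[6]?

after  coin     0     1     2     3     4     5     6     7     8     9    10    11    12
          1     1     1     1     1     1     1     1     1     1     1     1     1     1
          3     1     1     1     2     2     2     3     3     3     4     4     4     5
          5     1     1     1     2     2     3     4     4     5     6     7     8     9
          7     1     1     1     2     2     3     4     5     6     7     9    10    12

4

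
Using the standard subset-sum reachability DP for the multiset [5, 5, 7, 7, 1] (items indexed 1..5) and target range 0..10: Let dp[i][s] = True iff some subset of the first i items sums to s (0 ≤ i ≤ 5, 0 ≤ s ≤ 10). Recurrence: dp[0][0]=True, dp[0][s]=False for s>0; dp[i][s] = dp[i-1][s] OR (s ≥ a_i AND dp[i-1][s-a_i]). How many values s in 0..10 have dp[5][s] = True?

i\s   0   1   2   3   4   5   6   7   8   9  10
  0   T   F   F   F   F   F   F   F   F   F   F
  1   T   F   F   F   F   T   F   F   F   F   F
  2   T   F   F   F   F   T   F   F   F   F   T
  3   T   F   F   F   F   T   F   T   F   F   T
  4   T   F   F   F   F   T   F   T   F   F   T
  5   T   T   F   F   F   T   T   T   T   F   T

7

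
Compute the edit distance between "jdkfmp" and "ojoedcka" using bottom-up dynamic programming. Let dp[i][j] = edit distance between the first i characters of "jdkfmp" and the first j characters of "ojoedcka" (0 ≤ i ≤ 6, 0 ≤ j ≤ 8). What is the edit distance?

7

   ''  o  j  o  e  d  c  k  a
''  0  1  2  3  4  5  6  7  8
 j  1  1  1  2  3  4  5  6  7
 d  2  2  2  2  3  3  4  5  6
 k  3  3  3  3  3  4  4  4  5
 f  4  4  4  4  4  4  5  5  5
 m  5  5  5  5  5  5  5  6  6
 p  6  6  6  6  6  6  6  6  7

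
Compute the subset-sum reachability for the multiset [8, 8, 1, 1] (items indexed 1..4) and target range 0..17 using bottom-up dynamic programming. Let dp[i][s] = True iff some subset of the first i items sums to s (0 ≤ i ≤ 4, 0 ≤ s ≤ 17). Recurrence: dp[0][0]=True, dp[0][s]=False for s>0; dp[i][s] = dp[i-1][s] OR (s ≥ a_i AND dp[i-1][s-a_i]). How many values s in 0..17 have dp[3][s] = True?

6

i\s   0   1   2   3   4   5   6   7   8   9  10  11  12  13  14  15  16  17
  0   T   F   F   F   F   F   F   F   F   F   F   F   F   F   F   F   F   F
  1   T   F   F   F   F   F   F   F   T   F   F   F   F   F   F   F   F   F
  2   T   F   F   F   F   F   F   F   T   F   F   F   F   F   F   F   T   F
  3   T   T   F   F   F   F   F   F   T   T   F   F   F   F   F   F   T   T
  4   T   T   T   F   F   F   F   F   T   T   T   F   F   F   F   F   T   T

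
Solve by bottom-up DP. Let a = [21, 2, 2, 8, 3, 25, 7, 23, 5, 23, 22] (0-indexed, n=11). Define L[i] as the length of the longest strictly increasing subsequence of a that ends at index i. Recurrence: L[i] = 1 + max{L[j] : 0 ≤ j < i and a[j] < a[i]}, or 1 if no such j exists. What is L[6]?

3

   i    0    1    2    3    4    5    6    7    8    9   10
a[i]   21    2    2    8    3   25    7   23    5   23   22
L[i]    1    1    1    2    2    3    3    4    3    4    4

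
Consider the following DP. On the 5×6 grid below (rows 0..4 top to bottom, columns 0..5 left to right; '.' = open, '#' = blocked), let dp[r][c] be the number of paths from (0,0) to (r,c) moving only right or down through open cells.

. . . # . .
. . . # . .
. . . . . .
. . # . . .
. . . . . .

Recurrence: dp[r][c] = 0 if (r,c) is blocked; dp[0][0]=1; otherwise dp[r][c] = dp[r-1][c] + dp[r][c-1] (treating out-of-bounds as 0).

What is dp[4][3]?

r\c   0   1   2   3   4   5
  0   1   1   1   0   0   0
  1   1   2   3   0   0   0
  2   1   3   6   6   6   6
  3   1   4   0   6  12  18
  4   1   5   5  11  23  41

11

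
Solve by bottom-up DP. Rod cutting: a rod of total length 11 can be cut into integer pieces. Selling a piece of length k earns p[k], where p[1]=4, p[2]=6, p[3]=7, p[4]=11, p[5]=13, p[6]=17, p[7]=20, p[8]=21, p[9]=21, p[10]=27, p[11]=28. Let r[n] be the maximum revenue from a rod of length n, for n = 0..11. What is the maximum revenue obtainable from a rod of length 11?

   n    0    1    2    3    4    5    6    7    8    9   10   11
r[n]    0    4    8   12   16   20   24   28   32   36   40   44

44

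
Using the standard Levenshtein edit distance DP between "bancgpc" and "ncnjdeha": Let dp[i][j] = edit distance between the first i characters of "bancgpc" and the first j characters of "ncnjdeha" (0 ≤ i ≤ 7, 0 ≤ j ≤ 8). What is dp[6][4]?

4

   ''  n  c  n  j  d  e  h  a
''  0  1  2  3  4  5  6  7  8
 b  1  1  2  3  4  5  6  7  8
 a  2  2  2  3  4  5  6  7  7
 n  3  2  3  2  3  4  5  6  7
 c  4  3  2  3  3  4  5  6  7
 g  5  4  3  3  4  4  5  6  7
 p  6  5  4  4  4  5  5  6  7
 c  7  6  5  5  5  5  6  6  7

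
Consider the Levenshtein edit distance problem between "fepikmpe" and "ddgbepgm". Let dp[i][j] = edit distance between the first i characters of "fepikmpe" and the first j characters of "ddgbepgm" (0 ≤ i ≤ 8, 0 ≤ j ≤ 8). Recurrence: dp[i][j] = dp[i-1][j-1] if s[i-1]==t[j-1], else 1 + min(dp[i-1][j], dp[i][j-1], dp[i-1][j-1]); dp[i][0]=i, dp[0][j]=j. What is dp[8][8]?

8

   ''  d  d  g  b  e  p  g  m
''  0  1  2  3  4  5  6  7  8
 f  1  1  2  3  4  5  6  7  8
 e  2  2  2  3  4  4  5  6  7
 p  3  3  3  3  4  5  4  5  6
 i  4  4  4  4  4  5  5  5  6
 k  5  5  5  5  5  5  6  6  6
 m  6  6  6  6  6  6  6  7  6
 p  7  7  7  7  7  7  6  7  7
 e  8  8  8  8  8  7  7  7  8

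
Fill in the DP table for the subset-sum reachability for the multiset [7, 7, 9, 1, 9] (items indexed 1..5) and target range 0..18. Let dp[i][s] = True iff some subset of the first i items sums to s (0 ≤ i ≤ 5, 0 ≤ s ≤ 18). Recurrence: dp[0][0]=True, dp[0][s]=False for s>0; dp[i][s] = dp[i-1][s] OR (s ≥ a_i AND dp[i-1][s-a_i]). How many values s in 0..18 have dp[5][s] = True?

i\s   0   1   2   3   4   5   6   7   8   9  10  11  12  13  14  15  16  17  18
  0   T   F   F   F   F   F   F   F   F   F   F   F   F   F   F   F   F   F   F
  1   T   F   F   F   F   F   F   T   F   F   F   F   F   F   F   F   F   F   F
  2   T   F   F   F   F   F   F   T   F   F   F   F   F   F   T   F   F   F   F
  3   T   F   F   F   F   F   F   T   F   T   F   F   F   F   T   F   T   F   F
  4   T   T   F   F   F   F   F   T   T   T   T   F   F   F   T   T   T   T   F
  5   T   T   F   F   F   F   F   T   T   T   T   F   F   F   T   T   T   T   T

11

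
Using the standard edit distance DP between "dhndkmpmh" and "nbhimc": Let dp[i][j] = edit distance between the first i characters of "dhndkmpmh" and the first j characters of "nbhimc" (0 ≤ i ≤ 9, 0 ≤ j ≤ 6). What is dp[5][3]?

   ''  n  b  h  i  m  c
''  0  1  2  3  4  5  6
 d  1  1  2  3  4  5  6
 h  2  2  2  2  3  4  5
 n  3  2  3  3  3  4  5
 d  4  3  3  4  4  4  5
 k  5  4  4  4  5  5  5
 m  6  5  5  5  5  5  6
 p  7  6  6  6  6  6  6
 m  8  7  7  7  7  6  7
 h  9  8  8  7  8  7  7

4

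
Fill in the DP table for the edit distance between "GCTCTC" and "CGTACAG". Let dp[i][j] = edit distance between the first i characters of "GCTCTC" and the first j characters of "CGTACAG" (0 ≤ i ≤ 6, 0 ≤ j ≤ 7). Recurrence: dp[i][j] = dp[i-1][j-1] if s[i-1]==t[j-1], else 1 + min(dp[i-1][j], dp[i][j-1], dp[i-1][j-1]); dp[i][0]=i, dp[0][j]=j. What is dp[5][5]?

4

   ''  C  G  T  A  C  A  G
''  0  1  2  3  4  5  6  7
 G  1  1  1  2  3  4  5  6
 C  2  1  2  2  3  3  4  5
 T  3  2  2  2  3  4  4  5
 C  4  3  3  3  3  3  4  5
 T  5  4  4  3  4  4  4  5
 C  6  5  5  4  4  4  5  5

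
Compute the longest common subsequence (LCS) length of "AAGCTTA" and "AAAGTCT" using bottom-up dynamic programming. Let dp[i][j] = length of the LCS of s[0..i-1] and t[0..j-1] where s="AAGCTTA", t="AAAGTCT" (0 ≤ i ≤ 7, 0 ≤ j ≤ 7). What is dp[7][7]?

5

   ''  A  A  A  G  T  C  T
''  0  0  0  0  0  0  0  0
 A  0  1  1  1  1  1  1  1
 A  0  1  2  2  2  2  2  2
 G  0  1  2  2  3  3  3  3
 C  0  1  2  2  3  3  4  4
 T  0  1  2  2  3  4  4  5
 T  0  1  2  2  3  4  4  5
 A  0  1  2  3  3  4  4  5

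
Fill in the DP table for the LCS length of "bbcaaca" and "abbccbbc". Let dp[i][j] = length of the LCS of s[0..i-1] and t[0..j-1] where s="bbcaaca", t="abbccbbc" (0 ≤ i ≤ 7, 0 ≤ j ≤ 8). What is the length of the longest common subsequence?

4

   ''  a  b  b  c  c  b  b  c
''  0  0  0  0  0  0  0  0  0
 b  0  0  1  1  1  1  1  1  1
 b  0  0  1  2  2  2  2  2  2
 c  0  0  1  2  3  3  3  3  3
 a  0  1  1  2  3  3  3  3  3
 a  0  1  1  2  3  3  3  3  3
 c  0  1  1  2  3  4  4  4  4
 a  0  1  1  2  3  4  4  4  4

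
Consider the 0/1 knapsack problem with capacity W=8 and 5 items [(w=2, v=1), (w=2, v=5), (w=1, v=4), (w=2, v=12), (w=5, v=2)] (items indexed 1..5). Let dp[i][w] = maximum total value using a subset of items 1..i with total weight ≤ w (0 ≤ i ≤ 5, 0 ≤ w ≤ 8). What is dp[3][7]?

i\w   0   1   2   3   4   5   6   7   8
  0   0   0   0   0   0   0   0   0   0
  1   0   0   1   1   1   1   1   1   1
  2   0   0   5   5   6   6   6   6   6
  3   0   4   5   9   9  10  10  10  10
  4   0   4  12  16  17  21  21  22  22
  5   0   4  12  16  17  21  21  22  22

10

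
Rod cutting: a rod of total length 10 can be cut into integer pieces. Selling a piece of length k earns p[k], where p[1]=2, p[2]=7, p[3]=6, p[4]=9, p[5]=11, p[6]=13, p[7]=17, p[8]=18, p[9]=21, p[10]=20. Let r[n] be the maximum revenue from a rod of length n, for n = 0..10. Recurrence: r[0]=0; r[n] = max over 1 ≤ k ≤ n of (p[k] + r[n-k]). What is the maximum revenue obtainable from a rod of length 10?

35

   n    0    1    2    3    4    5    6    7    8    9   10
r[n]    0    2    7    9   14   16   21   23   28   30   35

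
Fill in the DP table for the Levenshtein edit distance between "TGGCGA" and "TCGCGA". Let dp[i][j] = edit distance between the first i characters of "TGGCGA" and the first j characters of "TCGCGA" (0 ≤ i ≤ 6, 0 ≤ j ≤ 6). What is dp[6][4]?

3

   ''  T  C  G  C  G  A
''  0  1  2  3  4  5  6
 T  1  0  1  2  3  4  5
 G  2  1  1  1  2  3  4
 G  3  2  2  1  2  2  3
 C  4  3  2  2  1  2  3
 G  5  4  3  2  2  1  2
 A  6  5  4  3  3  2  1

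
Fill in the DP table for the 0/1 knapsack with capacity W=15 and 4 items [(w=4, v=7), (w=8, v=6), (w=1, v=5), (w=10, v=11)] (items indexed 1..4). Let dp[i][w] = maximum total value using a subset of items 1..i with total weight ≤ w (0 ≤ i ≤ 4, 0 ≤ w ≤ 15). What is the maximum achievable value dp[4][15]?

23

i\w   0   1   2   3   4   5   6   7   8   9  10  11  12  13  14  15
  0   0   0   0   0   0   0   0   0   0   0   0   0   0   0   0   0
  1   0   0   0   0   7   7   7   7   7   7   7   7   7   7   7   7
  2   0   0   0   0   7   7   7   7   7   7   7   7  13  13  13  13
  3   0   5   5   5   7  12  12  12  12  12  12  12  13  18  18  18
  4   0   5   5   5   7  12  12  12  12  12  12  16  16  18  18  23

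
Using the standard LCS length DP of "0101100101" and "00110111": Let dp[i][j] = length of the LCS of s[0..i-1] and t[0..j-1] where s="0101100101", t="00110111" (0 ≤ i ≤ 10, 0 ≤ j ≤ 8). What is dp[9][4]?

   ''  0  0  1  1  0  1  1  1
''  0  0  0  0  0  0  0  0  0
 0  0  1  1  1  1  1  1  1  1
 1  0  1  1  2  2  2  2  2  2
 0  0  1  2  2  2  3  3  3  3
 1  0  1  2  3  3  3  4  4  4
 1  0  1  2  3  4  4  4  5  5
 0  0  1  2  3  4  5  5  5  5
 0  0  1  2  3  4  5  5  5  5
 1  0  1  2  3  4  5  6  6  6
 0  0  1  2  3  4  5  6  6  6
 1  0  1  2  3  4  5  6  7  7

4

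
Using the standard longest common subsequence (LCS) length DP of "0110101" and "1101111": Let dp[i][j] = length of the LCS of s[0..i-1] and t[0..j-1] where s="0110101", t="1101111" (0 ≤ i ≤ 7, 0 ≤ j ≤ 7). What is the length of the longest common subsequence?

5

   ''  1  1  0  1  1  1  1
''  0  0  0  0  0  0  0  0
 0  0  0  0  1  1  1  1  1
 1  0  1  1  1  2  2  2  2
 1  0  1  2  2  2  3  3  3
 0  0  1  2  3  3  3  3  3
 1  0  1  2  3  4  4  4  4
 0  0  1  2  3  4  4  4  4
 1  0  1  2  3  4  5  5  5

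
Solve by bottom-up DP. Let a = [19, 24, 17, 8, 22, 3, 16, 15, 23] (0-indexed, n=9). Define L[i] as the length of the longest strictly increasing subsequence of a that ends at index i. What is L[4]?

2

   i    0    1    2    3    4    5    6    7    8
a[i]   19   24   17    8   22    3   16   15   23
L[i]    1    2    1    1    2    1    2    2    3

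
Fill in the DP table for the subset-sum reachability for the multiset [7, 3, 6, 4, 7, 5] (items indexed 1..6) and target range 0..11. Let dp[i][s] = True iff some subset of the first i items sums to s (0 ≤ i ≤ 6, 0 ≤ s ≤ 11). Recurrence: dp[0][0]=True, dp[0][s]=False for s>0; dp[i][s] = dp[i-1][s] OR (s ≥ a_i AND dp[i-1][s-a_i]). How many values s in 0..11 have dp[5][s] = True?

8

i\s   0   1   2   3   4   5   6   7   8   9  10  11
  0   T   F   F   F   F   F   F   F   F   F   F   F
  1   T   F   F   F   F   F   F   T   F   F   F   F
  2   T   F   F   T   F   F   F   T   F   F   T   F
  3   T   F   F   T   F   F   T   T   F   T   T   F
  4   T   F   F   T   T   F   T   T   F   T   T   T
  5   T   F   F   T   T   F   T   T   F   T   T   T
  6   T   F   F   T   T   T   T   T   T   T   T   T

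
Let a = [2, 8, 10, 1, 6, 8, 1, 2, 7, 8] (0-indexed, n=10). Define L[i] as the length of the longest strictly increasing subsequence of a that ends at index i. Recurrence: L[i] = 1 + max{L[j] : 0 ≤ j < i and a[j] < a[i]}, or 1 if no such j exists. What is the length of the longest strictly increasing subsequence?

4

   i    0    1    2    3    4    5    6    7    8    9
a[i]    2    8   10    1    6    8    1    2    7    8
L[i]    1    2    3    1    2    3    1    2    3    4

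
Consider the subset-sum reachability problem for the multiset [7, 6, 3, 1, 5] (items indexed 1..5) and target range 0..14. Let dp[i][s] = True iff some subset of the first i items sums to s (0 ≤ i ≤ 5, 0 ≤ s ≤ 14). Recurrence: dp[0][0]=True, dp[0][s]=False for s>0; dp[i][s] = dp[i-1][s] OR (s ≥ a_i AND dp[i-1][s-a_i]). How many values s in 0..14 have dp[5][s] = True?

14

i\s   0   1   2   3   4   5   6   7   8   9  10  11  12  13  14
  0   T   F   F   F   F   F   F   F   F   F   F   F   F   F   F
  1   T   F   F   F   F   F   F   T   F   F   F   F   F   F   F
  2   T   F   F   F   F   F   T   T   F   F   F   F   F   T   F
  3   T   F   F   T   F   F   T   T   F   T   T   F   F   T   F
  4   T   T   F   T   T   F   T   T   T   T   T   T   F   T   T
  5   T   T   F   T   T   T   T   T   T   T   T   T   T   T   T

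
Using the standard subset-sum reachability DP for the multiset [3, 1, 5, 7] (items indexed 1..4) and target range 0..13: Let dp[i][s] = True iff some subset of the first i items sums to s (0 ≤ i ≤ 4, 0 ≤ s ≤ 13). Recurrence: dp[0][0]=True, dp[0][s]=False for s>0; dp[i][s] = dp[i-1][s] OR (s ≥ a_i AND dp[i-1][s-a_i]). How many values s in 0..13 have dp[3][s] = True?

8

i\s   0   1   2   3   4   5   6   7   8   9  10  11  12  13
  0   T   F   F   F   F   F   F   F   F   F   F   F   F   F
  1   T   F   F   T   F   F   F   F   F   F   F   F   F   F
  2   T   T   F   T   T   F   F   F   F   F   F   F   F   F
  3   T   T   F   T   T   T   T   F   T   T   F   F   F   F
  4   T   T   F   T   T   T   T   T   T   T   T   T   T   T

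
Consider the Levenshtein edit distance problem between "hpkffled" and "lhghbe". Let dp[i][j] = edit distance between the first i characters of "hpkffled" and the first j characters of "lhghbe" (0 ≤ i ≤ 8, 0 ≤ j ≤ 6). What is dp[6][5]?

   ''  l  h  g  h  b  e
''  0  1  2  3  4  5  6
 h  1  1  1  2  3  4  5
 p  2  2  2  2  3  4  5
 k  3  3  3  3  3  4  5
 f  4  4  4  4  4  4  5
 f  5  5  5  5  5  5  5
 l  6  5  6  6  6  6  6
 e  7  6  6  7  7  7  6
 d  8  7  7  7  8  8  7

6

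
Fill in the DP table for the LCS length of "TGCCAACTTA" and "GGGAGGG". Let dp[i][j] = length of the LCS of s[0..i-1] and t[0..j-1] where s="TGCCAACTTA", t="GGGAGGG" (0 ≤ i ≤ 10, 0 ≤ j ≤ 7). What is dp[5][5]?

   ''  G  G  G  A  G  G  G
''  0  0  0  0  0  0  0  0
 T  0  0  0  0  0  0  0  0
 G  0  1  1  1  1  1  1  1
 C  0  1  1  1  1  1  1  1
 C  0  1  1  1  1  1  1  1
 A  0  1  1  1  2  2  2  2
 A  0  1  1  1  2  2  2  2
 C  0  1  1  1  2  2  2  2
 T  0  1  1  1  2  2  2  2
 T  0  1  1  1  2  2  2  2
 A  0  1  1  1  2  2  2  2

2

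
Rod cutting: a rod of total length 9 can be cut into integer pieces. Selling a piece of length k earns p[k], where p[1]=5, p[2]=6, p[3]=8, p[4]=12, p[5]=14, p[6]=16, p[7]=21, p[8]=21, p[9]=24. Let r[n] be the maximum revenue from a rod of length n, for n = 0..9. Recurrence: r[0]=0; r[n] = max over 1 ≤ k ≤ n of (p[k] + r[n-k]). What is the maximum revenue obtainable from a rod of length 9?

   n    0    1    2    3    4    5    6    7    8    9
r[n]    0    5   10   15   20   25   30   35   40   45

45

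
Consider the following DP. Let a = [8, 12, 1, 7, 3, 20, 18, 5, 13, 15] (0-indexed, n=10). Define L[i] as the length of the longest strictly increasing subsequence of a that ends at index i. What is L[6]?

3

   i    0    1    2    3    4    5    6    7    8    9
a[i]    8   12    1    7    3   20   18    5   13   15
L[i]    1    2    1    2    2    3    3    3    4    5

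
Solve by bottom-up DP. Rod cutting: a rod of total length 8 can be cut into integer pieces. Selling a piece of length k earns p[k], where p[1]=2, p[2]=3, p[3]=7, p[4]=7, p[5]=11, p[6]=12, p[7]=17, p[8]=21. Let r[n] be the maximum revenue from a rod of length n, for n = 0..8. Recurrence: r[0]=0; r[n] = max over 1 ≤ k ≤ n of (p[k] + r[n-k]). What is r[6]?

14

   n    0    1    2    3    4    5    6    7    8
r[n]    0    2    4    7    9   11   14   17   21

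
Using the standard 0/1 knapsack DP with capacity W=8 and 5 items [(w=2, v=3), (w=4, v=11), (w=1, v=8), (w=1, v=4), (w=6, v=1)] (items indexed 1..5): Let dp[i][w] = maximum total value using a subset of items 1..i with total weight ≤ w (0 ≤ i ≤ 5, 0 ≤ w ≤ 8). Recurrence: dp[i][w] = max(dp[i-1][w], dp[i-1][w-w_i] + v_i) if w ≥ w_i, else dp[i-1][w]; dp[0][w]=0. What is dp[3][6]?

i\w   0   1   2   3   4   5   6   7   8
  0   0   0   0   0   0   0   0   0   0
  1   0   0   3   3   3   3   3   3   3
  2   0   0   3   3  11  11  14  14  14
  3   0   8   8  11  11  19  19  22  22
  4   0   8  12  12  15  19  23  23  26
  5   0   8  12  12  15  19  23  23  26

19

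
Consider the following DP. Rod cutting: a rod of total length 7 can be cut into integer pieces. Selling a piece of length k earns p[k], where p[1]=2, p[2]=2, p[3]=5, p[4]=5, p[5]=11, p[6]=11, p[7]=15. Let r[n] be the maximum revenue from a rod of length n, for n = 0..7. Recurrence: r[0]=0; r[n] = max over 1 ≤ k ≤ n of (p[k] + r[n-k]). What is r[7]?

15

   n    0    1    2    3    4    5    6    7
r[n]    0    2    4    6    8   11   13   15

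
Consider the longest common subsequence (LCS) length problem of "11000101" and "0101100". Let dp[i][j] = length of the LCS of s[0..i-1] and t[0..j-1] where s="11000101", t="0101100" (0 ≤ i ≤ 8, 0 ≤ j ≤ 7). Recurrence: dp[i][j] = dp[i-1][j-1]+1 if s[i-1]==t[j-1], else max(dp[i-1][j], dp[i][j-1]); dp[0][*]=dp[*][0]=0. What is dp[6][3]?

   ''  0  1  0  1  1  0  0
''  0  0  0  0  0  0  0  0
 1  0  0  1  1  1  1  1  1
 1  0  0  1  1  2  2  2  2
 0  0  1  1  2  2  2  3  3
 0  0  1  1  2  2  2  3  4
 0  0  1  1  2  2  2  3  4
 1  0  1  2  2  3  3  3  4
 0  0  1  2  3  3  3  4  4
 1  0  1  2  3  4  4  4  4

2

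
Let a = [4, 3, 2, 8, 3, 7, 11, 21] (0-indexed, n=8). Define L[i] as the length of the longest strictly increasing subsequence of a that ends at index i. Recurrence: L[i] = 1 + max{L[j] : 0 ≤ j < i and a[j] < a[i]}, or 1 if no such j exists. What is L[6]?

   i    0    1    2    3    4    5    6    7
a[i]    4    3    2    8    3    7   11   21
L[i]    1    1    1    2    2    3    4    5

4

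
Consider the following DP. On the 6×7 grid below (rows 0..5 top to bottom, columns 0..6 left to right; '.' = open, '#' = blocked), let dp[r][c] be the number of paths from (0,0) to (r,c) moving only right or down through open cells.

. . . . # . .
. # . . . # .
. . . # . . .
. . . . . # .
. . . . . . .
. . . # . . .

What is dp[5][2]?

r\c   0   1   2   3   4   5   6
  0   1   1   1   1   0   0   0
  1   1   0   1   2   2   0   0
  2   1   1   2   0   2   2   2
  3   1   2   4   4   6   0   2
  4   1   3   7  11  17  17  19
  5   1   4  11   0  17  34  53

11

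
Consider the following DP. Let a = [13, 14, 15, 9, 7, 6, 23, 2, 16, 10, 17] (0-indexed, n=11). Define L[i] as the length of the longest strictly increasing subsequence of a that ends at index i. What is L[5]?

1

   i    0    1    2    3    4    5    6    7    8    9   10
a[i]   13   14   15    9    7    6   23    2   16   10   17
L[i]    1    2    3    1    1    1    4    1    4    2    5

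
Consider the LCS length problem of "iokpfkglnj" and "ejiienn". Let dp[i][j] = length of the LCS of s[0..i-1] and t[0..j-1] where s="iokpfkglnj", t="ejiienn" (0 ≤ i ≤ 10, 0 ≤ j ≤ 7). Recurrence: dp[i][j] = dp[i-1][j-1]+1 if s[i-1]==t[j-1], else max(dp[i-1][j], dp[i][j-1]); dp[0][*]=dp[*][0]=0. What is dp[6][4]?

   ''  e  j  i  i  e  n  n
''  0  0  0  0  0  0  0  0
 i  0  0  0  1  1  1  1  1
 o  0  0  0  1  1  1  1  1
 k  0  0  0  1  1  1  1  1
 p  0  0  0  1  1  1  1  1
 f  0  0  0  1  1  1  1  1
 k  0  0  0  1  1  1  1  1
 g  0  0  0  1  1  1  1  1
 l  0  0  0  1  1  1  1  1
 n  0  0  0  1  1  1  2  2
 j  0  0  1  1  1  1  2  2

1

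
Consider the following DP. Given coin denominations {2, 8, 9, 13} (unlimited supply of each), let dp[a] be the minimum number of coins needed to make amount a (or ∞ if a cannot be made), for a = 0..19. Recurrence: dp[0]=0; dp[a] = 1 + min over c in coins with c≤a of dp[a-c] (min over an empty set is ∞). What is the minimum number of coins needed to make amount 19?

 a  0  1  2  3  4  5  6  7  8  9 10 11 12 13 14 15 16 17 18 19
dp  0  -  1  -  2  -  3  -  1  1  2  2  3  1  4  2  2  2  2  3
(- denotes ∞ / unreachable)

3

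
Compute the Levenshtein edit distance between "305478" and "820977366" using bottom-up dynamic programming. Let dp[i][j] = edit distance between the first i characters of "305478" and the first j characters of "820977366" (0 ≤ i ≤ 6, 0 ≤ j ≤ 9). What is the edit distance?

7

   ''  8  2  0  9  7  7  3  6  6
''  0  1  2  3  4  5  6  7  8  9
 3  1  1  2  3  4  5  6  6  7  8
 0  2  2  2  2  3  4  5  6  7  8
 5  3  3  3  3  3  4  5  6  7  8
 4  4  4  4  4  4  4  5  6  7  8
 7  5  5  5  5  5  4  4  5  6  7
 8  6  5  6  6  6  5  5  5  6  7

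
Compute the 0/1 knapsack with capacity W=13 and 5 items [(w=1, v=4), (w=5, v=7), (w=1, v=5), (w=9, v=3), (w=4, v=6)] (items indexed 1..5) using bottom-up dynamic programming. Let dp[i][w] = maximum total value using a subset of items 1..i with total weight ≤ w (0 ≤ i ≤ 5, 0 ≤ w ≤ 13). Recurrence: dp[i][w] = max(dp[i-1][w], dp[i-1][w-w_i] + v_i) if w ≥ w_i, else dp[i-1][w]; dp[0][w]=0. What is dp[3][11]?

i\w   0   1   2   3   4   5   6   7   8   9  10  11  12  13
  0   0   0   0   0   0   0   0   0   0   0   0   0   0   0
  1   0   4   4   4   4   4   4   4   4   4   4   4   4   4
  2   0   4   4   4   4   7  11  11  11  11  11  11  11  11
  3   0   5   9   9   9   9  12  16  16  16  16  16  16  16
  4   0   5   9   9   9   9  12  16  16  16  16  16  16  16
  5   0   5   9   9   9  11  15  16  16  16  18  22  22  22

16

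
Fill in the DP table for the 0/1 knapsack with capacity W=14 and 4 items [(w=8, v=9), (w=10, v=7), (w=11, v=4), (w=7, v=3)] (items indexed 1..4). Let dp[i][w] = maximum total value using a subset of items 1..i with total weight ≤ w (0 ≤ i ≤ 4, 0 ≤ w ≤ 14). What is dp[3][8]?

9

i\w   0   1   2   3   4   5   6   7   8   9  10  11  12  13  14
  0   0   0   0   0   0   0   0   0   0   0   0   0   0   0   0
  1   0   0   0   0   0   0   0   0   9   9   9   9   9   9   9
  2   0   0   0   0   0   0   0   0   9   9   9   9   9   9   9
  3   0   0   0   0   0   0   0   0   9   9   9   9   9   9   9
  4   0   0   0   0   0   0   0   3   9   9   9   9   9   9   9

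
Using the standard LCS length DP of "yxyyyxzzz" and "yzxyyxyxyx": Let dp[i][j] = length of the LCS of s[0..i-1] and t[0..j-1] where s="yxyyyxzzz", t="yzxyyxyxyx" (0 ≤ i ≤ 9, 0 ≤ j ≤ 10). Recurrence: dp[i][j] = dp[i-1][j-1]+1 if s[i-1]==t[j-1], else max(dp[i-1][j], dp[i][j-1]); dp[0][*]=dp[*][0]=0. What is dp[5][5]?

4

   ''  y  z  x  y  y  x  y  x  y  x
''  0  0  0  0  0  0  0  0  0  0  0
 y  0  1  1  1  1  1  1  1  1  1  1
 x  0  1  1  2  2  2  2  2  2  2  2
 y  0  1  1  2  3  3  3  3  3  3  3
 y  0  1  1  2  3  4  4  4  4  4  4
 y  0  1  1  2  3  4  4  5  5  5  5
 x  0  1  1  2  3  4  5  5  6  6  6
 z  0  1  2  2  3  4  5  5  6  6  6
 z  0  1  2  2  3  4  5  5  6  6  6
 z  0  1  2  2  3  4  5  5  6  6  6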